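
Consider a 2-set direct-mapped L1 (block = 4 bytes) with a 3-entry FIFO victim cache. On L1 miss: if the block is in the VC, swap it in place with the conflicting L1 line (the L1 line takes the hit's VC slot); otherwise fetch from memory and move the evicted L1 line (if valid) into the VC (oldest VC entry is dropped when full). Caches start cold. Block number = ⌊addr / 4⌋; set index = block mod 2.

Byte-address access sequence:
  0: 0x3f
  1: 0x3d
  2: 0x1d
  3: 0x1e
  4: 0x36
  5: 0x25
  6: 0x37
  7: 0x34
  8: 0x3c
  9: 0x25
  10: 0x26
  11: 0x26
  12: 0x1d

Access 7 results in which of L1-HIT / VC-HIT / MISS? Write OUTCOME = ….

#0 0x3f→b15/s1 MISS; vc=[]
#1 0x3d→b15/s1 L1-HIT; vc=[]
#2 0x1d→b7/s1 MISS; vc=[15]
#3 0x1e→b7/s1 L1-HIT; vc=[15]
#4 0x36→b13/s1 MISS; vc=[15,7]
#5 0x25→b9/s1 MISS; vc=[15,7,13]
#6 0x37→b13/s1 VC-HIT; vc=[15,7,9]
#7 0x34→b13/s1 L1-HIT; vc=[15,7,9]
#8 0x3c→b15/s1 VC-HIT; vc=[13,7,9]
#9 0x25→b9/s1 VC-HIT; vc=[13,7,15]
#10 0x26→b9/s1 L1-HIT; vc=[13,7,15]
#11 0x26→b9/s1 L1-HIT; vc=[13,7,15]
#12 0x1d→b7/s1 VC-HIT; vc=[13,9,15]

OUTCOME = L1-HIT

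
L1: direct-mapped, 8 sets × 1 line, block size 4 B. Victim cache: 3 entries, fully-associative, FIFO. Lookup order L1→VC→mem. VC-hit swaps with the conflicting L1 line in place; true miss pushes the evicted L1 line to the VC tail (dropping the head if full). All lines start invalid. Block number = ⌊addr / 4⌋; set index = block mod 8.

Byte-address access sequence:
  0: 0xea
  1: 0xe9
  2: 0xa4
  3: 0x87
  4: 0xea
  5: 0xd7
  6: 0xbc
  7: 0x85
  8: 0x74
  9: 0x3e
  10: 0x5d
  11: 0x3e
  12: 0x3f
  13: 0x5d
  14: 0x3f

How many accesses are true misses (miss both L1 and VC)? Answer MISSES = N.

MISSES = 8

0: 0xea (blk 58, set 2) → MISS  vc=[]
1: 0xe9 (blk 58, set 2) → L1-HIT  vc=[]
2: 0xa4 (blk 41, set 1) → MISS  vc=[]
3: 0x87 (blk 33, set 1) → MISS  vc=[41]
4: 0xea (blk 58, set 2) → L1-HIT  vc=[41]
5: 0xd7 (blk 53, set 5) → MISS  vc=[41]
6: 0xbc (blk 47, set 7) → MISS  vc=[41]
7: 0x85 (blk 33, set 1) → L1-HIT  vc=[41]
8: 0x74 (blk 29, set 5) → MISS  vc=[41, 53]
9: 0x3e (blk 15, set 7) → MISS  vc=[41, 53, 47]
10: 0x5d (blk 23, set 7) → MISS  vc=[53, 47, 15]
11: 0x3e (blk 15, set 7) → VC-HIT  vc=[53, 47, 23]
12: 0x3f (blk 15, set 7) → L1-HIT  vc=[53, 47, 23]
13: 0x5d (blk 23, set 7) → VC-HIT  vc=[53, 47, 15]
14: 0x3f (blk 15, set 7) → VC-HIT  vc=[53, 47, 23]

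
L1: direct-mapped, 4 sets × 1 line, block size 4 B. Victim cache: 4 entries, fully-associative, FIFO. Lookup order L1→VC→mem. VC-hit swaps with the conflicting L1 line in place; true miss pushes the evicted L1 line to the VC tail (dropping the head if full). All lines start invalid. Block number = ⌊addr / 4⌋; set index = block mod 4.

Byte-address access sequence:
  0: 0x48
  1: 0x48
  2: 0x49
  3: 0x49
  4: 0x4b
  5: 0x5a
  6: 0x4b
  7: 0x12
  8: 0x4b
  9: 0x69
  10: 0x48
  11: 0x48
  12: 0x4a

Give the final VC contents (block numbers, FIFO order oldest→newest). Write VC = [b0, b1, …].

  [0] addr=0x48 blk=18 s=2: MISS | VC []
  [1] addr=0x48 blk=18 s=2: L1-HIT | VC []
  [2] addr=0x49 blk=18 s=2: L1-HIT | VC []
  [3] addr=0x49 blk=18 s=2: L1-HIT | VC []
  [4] addr=0x4b blk=18 s=2: L1-HIT | VC []
  [5] addr=0x5a blk=22 s=2: MISS | VC [18]
  [6] addr=0x4b blk=18 s=2: VC-HIT | VC [22]
  [7] addr=0x12 blk=4 s=0: MISS | VC [22]
  [8] addr=0x4b blk=18 s=2: L1-HIT | VC [22]
  [9] addr=0x69 blk=26 s=2: MISS | VC [22, 18]
  [10] addr=0x48 blk=18 s=2: VC-HIT | VC [22, 26]
  [11] addr=0x48 blk=18 s=2: L1-HIT | VC [22, 26]
  [12] addr=0x4a blk=18 s=2: L1-HIT | VC [22, 26]

VC = [22, 26]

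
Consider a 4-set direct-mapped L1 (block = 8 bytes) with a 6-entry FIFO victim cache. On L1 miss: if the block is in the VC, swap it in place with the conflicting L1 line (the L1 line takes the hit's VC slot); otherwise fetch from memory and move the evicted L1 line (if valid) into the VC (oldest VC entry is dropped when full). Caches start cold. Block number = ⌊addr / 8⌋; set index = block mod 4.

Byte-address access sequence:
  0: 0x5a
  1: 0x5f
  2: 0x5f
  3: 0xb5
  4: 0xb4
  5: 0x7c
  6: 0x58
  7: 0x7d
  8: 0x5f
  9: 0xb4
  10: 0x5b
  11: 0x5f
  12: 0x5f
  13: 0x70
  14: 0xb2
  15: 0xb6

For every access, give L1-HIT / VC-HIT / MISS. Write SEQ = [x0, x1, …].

SEQ = [MISS, L1-HIT, L1-HIT, MISS, L1-HIT, MISS, VC-HIT, VC-HIT, VC-HIT, L1-HIT, L1-HIT, L1-HIT, L1-HIT, MISS, VC-HIT, L1-HIT]

  [0] addr=0x5a blk=11 s=3: MISS | VC []
  [1] addr=0x5f blk=11 s=3: L1-HIT | VC []
  [2] addr=0x5f blk=11 s=3: L1-HIT | VC []
  [3] addr=0xb5 blk=22 s=2: MISS | VC []
  [4] addr=0xb4 blk=22 s=2: L1-HIT | VC []
  [5] addr=0x7c blk=15 s=3: MISS | VC [11]
  [6] addr=0x58 blk=11 s=3: VC-HIT | VC [15]
  [7] addr=0x7d blk=15 s=3: VC-HIT | VC [11]
  [8] addr=0x5f blk=11 s=3: VC-HIT | VC [15]
  [9] addr=0xb4 blk=22 s=2: L1-HIT | VC [15]
  [10] addr=0x5b blk=11 s=3: L1-HIT | VC [15]
  [11] addr=0x5f blk=11 s=3: L1-HIT | VC [15]
  [12] addr=0x5f blk=11 s=3: L1-HIT | VC [15]
  [13] addr=0x70 blk=14 s=2: MISS | VC [15, 22]
  [14] addr=0xb2 blk=22 s=2: VC-HIT | VC [15, 14]
  [15] addr=0xb6 blk=22 s=2: L1-HIT | VC [15, 14]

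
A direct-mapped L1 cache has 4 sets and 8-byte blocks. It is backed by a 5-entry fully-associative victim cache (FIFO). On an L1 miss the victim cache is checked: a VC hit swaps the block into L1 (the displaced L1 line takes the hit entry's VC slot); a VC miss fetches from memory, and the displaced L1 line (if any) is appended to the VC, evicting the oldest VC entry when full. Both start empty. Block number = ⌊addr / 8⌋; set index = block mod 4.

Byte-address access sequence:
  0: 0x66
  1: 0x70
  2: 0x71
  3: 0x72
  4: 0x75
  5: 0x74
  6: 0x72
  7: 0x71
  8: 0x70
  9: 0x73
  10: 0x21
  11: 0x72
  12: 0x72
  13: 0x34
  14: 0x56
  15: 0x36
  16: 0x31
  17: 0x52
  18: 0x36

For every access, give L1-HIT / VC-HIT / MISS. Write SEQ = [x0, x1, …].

  [0] addr=0x66 blk=12 s=0: MISS | VC []
  [1] addr=0x70 blk=14 s=2: MISS | VC []
  [2] addr=0x71 blk=14 s=2: L1-HIT | VC []
  [3] addr=0x72 blk=14 s=2: L1-HIT | VC []
  [4] addr=0x75 blk=14 s=2: L1-HIT | VC []
  [5] addr=0x74 blk=14 s=2: L1-HIT | VC []
  [6] addr=0x72 blk=14 s=2: L1-HIT | VC []
  [7] addr=0x71 blk=14 s=2: L1-HIT | VC []
  [8] addr=0x70 blk=14 s=2: L1-HIT | VC []
  [9] addr=0x73 blk=14 s=2: L1-HIT | VC []
  [10] addr=0x21 blk=4 s=0: MISS | VC [12]
  [11] addr=0x72 blk=14 s=2: L1-HIT | VC [12]
  [12] addr=0x72 blk=14 s=2: L1-HIT | VC [12]
  [13] addr=0x34 blk=6 s=2: MISS | VC [12, 14]
  [14] addr=0x56 blk=10 s=2: MISS | VC [12, 14, 6]
  [15] addr=0x36 blk=6 s=2: VC-HIT | VC [12, 14, 10]
  [16] addr=0x31 blk=6 s=2: L1-HIT | VC [12, 14, 10]
  [17] addr=0x52 blk=10 s=2: VC-HIT | VC [12, 14, 6]
  [18] addr=0x36 blk=6 s=2: VC-HIT | VC [12, 14, 10]

SEQ = [MISS, MISS, L1-HIT, L1-HIT, L1-HIT, L1-HIT, L1-HIT, L1-HIT, L1-HIT, L1-HIT, MISS, L1-HIT, L1-HIT, MISS, MISS, VC-HIT, L1-HIT, VC-HIT, VC-HIT]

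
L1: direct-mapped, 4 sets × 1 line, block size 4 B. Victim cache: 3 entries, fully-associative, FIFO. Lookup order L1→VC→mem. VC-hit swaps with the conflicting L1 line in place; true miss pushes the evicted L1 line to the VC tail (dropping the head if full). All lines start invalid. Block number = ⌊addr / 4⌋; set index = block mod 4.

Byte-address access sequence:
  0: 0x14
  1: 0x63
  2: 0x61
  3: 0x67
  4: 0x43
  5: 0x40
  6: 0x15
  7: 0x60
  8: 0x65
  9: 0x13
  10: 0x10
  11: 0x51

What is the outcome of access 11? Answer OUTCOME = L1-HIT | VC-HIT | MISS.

  [0] addr=0x14 blk=5 s=1: MISS | VC []
  [1] addr=0x63 blk=24 s=0: MISS | VC []
  [2] addr=0x61 blk=24 s=0: L1-HIT | VC []
  [3] addr=0x67 blk=25 s=1: MISS | VC [5]
  [4] addr=0x43 blk=16 s=0: MISS | VC [5, 24]
  [5] addr=0x40 blk=16 s=0: L1-HIT | VC [5, 24]
  [6] addr=0x15 blk=5 s=1: VC-HIT | VC [25, 24]
  [7] addr=0x60 blk=24 s=0: VC-HIT | VC [25, 16]
  [8] addr=0x65 blk=25 s=1: VC-HIT | VC [5, 16]
  [9] addr=0x13 blk=4 s=0: MISS | VC [5, 16, 24]
  [10] addr=0x10 blk=4 s=0: L1-HIT | VC [5, 16, 24]
  [11] addr=0x51 blk=20 s=0: MISS | VC [16, 24, 4]

OUTCOME = MISS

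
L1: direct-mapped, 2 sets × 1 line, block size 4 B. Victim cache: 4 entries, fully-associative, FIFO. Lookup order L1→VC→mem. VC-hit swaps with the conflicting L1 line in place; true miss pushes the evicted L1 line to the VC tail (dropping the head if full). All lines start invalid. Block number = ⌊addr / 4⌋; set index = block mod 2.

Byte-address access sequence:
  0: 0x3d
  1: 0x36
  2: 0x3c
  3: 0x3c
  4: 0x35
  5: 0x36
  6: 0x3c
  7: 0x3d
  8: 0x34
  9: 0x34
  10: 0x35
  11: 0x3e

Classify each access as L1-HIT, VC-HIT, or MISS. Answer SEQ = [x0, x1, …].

SEQ = [MISS, MISS, VC-HIT, L1-HIT, VC-HIT, L1-HIT, VC-HIT, L1-HIT, VC-HIT, L1-HIT, L1-HIT, VC-HIT]

  [0] addr=0x3d blk=15 s=1: MISS | VC []
  [1] addr=0x36 blk=13 s=1: MISS | VC [15]
  [2] addr=0x3c blk=15 s=1: VC-HIT | VC [13]
  [3] addr=0x3c blk=15 s=1: L1-HIT | VC [13]
  [4] addr=0x35 blk=13 s=1: VC-HIT | VC [15]
  [5] addr=0x36 blk=13 s=1: L1-HIT | VC [15]
  [6] addr=0x3c blk=15 s=1: VC-HIT | VC [13]
  [7] addr=0x3d blk=15 s=1: L1-HIT | VC [13]
  [8] addr=0x34 blk=13 s=1: VC-HIT | VC [15]
  [9] addr=0x34 blk=13 s=1: L1-HIT | VC [15]
  [10] addr=0x35 blk=13 s=1: L1-HIT | VC [15]
  [11] addr=0x3e blk=15 s=1: VC-HIT | VC [13]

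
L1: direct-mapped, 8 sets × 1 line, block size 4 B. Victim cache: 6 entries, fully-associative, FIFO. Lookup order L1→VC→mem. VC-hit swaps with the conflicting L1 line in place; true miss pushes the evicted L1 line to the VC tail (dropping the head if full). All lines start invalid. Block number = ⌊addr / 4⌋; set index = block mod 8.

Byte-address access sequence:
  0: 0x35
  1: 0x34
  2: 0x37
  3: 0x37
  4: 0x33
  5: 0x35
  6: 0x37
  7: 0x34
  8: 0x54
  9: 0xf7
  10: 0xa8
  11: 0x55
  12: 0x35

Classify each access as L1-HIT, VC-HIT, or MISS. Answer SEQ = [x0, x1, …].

#0 0x35→b13/s5 MISS; vc=[]
#1 0x34→b13/s5 L1-HIT; vc=[]
#2 0x37→b13/s5 L1-HIT; vc=[]
#3 0x37→b13/s5 L1-HIT; vc=[]
#4 0x33→b12/s4 MISS; vc=[]
#5 0x35→b13/s5 L1-HIT; vc=[]
#6 0x37→b13/s5 L1-HIT; vc=[]
#7 0x34→b13/s5 L1-HIT; vc=[]
#8 0x54→b21/s5 MISS; vc=[13]
#9 0xf7→b61/s5 MISS; vc=[13,21]
#10 0xa8→b42/s2 MISS; vc=[13,21]
#11 0x55→b21/s5 VC-HIT; vc=[13,61]
#12 0x35→b13/s5 VC-HIT; vc=[21,61]

SEQ = [MISS, L1-HIT, L1-HIT, L1-HIT, MISS, L1-HIT, L1-HIT, L1-HIT, MISS, MISS, MISS, VC-HIT, VC-HIT]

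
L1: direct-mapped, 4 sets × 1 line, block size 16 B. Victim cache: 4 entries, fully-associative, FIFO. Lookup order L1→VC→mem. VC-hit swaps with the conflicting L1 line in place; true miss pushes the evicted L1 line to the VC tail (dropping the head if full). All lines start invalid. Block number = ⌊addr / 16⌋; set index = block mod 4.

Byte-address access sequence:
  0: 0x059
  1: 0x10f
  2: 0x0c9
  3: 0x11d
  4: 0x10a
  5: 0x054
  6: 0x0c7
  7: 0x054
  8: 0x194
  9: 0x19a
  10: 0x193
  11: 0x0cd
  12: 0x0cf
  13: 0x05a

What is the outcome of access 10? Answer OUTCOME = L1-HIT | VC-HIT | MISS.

OUTCOME = L1-HIT

0: 0x59 (blk 5, set 1) → MISS  vc=[]
1: 0x10f (blk 16, set 0) → MISS  vc=[]
2: 0xc9 (blk 12, set 0) → MISS  vc=[16]
3: 0x11d (blk 17, set 1) → MISS  vc=[16, 5]
4: 0x10a (blk 16, set 0) → VC-HIT  vc=[12, 5]
5: 0x54 (blk 5, set 1) → VC-HIT  vc=[12, 17]
6: 0xc7 (blk 12, set 0) → VC-HIT  vc=[16, 17]
7: 0x54 (blk 5, set 1) → L1-HIT  vc=[16, 17]
8: 0x194 (blk 25, set 1) → MISS  vc=[16, 17, 5]
9: 0x19a (blk 25, set 1) → L1-HIT  vc=[16, 17, 5]
10: 0x193 (blk 25, set 1) → L1-HIT  vc=[16, 17, 5]
11: 0xcd (blk 12, set 0) → L1-HIT  vc=[16, 17, 5]
12: 0xcf (blk 12, set 0) → L1-HIT  vc=[16, 17, 5]
13: 0x5a (blk 5, set 1) → VC-HIT  vc=[16, 17, 25]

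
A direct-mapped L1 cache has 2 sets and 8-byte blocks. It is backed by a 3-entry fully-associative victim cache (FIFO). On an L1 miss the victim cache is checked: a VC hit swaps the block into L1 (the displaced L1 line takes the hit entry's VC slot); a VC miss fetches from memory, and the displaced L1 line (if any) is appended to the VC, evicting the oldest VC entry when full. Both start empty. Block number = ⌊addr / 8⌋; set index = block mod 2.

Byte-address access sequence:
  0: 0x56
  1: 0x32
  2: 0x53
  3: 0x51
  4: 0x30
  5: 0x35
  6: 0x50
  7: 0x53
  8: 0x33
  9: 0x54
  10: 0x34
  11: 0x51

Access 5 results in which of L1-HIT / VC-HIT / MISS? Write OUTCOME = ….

  [0] addr=0x56 blk=10 s=0: MISS | VC []
  [1] addr=0x32 blk=6 s=0: MISS | VC [10]
  [2] addr=0x53 blk=10 s=0: VC-HIT | VC [6]
  [3] addr=0x51 blk=10 s=0: L1-HIT | VC [6]
  [4] addr=0x30 blk=6 s=0: VC-HIT | VC [10]
  [5] addr=0x35 blk=6 s=0: L1-HIT | VC [10]
  [6] addr=0x50 blk=10 s=0: VC-HIT | VC [6]
  [7] addr=0x53 blk=10 s=0: L1-HIT | VC [6]
  [8] addr=0x33 blk=6 s=0: VC-HIT | VC [10]
  [9] addr=0x54 blk=10 s=0: VC-HIT | VC [6]
  [10] addr=0x34 blk=6 s=0: VC-HIT | VC [10]
  [11] addr=0x51 blk=10 s=0: VC-HIT | VC [6]

OUTCOME = L1-HIT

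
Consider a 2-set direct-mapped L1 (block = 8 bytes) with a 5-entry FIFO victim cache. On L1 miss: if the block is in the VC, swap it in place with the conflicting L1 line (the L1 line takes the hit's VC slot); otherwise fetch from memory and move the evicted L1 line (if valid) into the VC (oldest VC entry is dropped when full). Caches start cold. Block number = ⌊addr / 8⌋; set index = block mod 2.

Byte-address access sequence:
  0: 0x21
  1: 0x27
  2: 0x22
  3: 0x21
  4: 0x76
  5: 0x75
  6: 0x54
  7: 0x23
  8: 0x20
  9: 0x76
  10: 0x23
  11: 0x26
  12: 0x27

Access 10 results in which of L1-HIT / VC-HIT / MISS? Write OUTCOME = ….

OUTCOME = VC-HIT

#0 0x21→b4/s0 MISS; vc=[]
#1 0x27→b4/s0 L1-HIT; vc=[]
#2 0x22→b4/s0 L1-HIT; vc=[]
#3 0x21→b4/s0 L1-HIT; vc=[]
#4 0x76→b14/s0 MISS; vc=[4]
#5 0x75→b14/s0 L1-HIT; vc=[4]
#6 0x54→b10/s0 MISS; vc=[4,14]
#7 0x23→b4/s0 VC-HIT; vc=[10,14]
#8 0x20→b4/s0 L1-HIT; vc=[10,14]
#9 0x76→b14/s0 VC-HIT; vc=[10,4]
#10 0x23→b4/s0 VC-HIT; vc=[10,14]
#11 0x26→b4/s0 L1-HIT; vc=[10,14]
#12 0x27→b4/s0 L1-HIT; vc=[10,14]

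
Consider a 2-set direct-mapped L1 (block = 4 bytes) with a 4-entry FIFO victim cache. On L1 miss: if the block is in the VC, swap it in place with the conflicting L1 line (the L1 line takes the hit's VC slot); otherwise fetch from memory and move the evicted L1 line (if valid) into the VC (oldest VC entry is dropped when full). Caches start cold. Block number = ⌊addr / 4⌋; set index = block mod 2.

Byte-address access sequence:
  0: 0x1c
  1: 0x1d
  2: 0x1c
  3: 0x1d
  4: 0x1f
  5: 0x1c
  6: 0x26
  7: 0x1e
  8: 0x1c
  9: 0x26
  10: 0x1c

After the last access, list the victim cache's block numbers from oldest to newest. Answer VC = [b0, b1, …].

  [0] addr=0x1c blk=7 s=1: MISS | VC []
  [1] addr=0x1d blk=7 s=1: L1-HIT | VC []
  [2] addr=0x1c blk=7 s=1: L1-HIT | VC []
  [3] addr=0x1d blk=7 s=1: L1-HIT | VC []
  [4] addr=0x1f blk=7 s=1: L1-HIT | VC []
  [5] addr=0x1c blk=7 s=1: L1-HIT | VC []
  [6] addr=0x26 blk=9 s=1: MISS | VC [7]
  [7] addr=0x1e blk=7 s=1: VC-HIT | VC [9]
  [8] addr=0x1c blk=7 s=1: L1-HIT | VC [9]
  [9] addr=0x26 blk=9 s=1: VC-HIT | VC [7]
  [10] addr=0x1c blk=7 s=1: VC-HIT | VC [9]

VC = [9]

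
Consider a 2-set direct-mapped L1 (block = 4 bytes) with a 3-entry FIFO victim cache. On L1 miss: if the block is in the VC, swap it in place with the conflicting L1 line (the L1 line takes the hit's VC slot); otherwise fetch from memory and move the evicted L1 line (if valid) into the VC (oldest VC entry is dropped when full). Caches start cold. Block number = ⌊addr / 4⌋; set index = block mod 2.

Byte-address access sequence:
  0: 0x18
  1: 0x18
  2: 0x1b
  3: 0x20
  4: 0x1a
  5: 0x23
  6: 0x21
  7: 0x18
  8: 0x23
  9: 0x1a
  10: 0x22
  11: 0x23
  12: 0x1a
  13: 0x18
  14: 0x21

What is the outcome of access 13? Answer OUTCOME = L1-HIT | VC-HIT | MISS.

OUTCOME = L1-HIT

#0 0x18→b6/s0 MISS; vc=[]
#1 0x18→b6/s0 L1-HIT; vc=[]
#2 0x1b→b6/s0 L1-HIT; vc=[]
#3 0x20→b8/s0 MISS; vc=[6]
#4 0x1a→b6/s0 VC-HIT; vc=[8]
#5 0x23→b8/s0 VC-HIT; vc=[6]
#6 0x21→b8/s0 L1-HIT; vc=[6]
#7 0x18→b6/s0 VC-HIT; vc=[8]
#8 0x23→b8/s0 VC-HIT; vc=[6]
#9 0x1a→b6/s0 VC-HIT; vc=[8]
#10 0x22→b8/s0 VC-HIT; vc=[6]
#11 0x23→b8/s0 L1-HIT; vc=[6]
#12 0x1a→b6/s0 VC-HIT; vc=[8]
#13 0x18→b6/s0 L1-HIT; vc=[8]
#14 0x21→b8/s0 VC-HIT; vc=[6]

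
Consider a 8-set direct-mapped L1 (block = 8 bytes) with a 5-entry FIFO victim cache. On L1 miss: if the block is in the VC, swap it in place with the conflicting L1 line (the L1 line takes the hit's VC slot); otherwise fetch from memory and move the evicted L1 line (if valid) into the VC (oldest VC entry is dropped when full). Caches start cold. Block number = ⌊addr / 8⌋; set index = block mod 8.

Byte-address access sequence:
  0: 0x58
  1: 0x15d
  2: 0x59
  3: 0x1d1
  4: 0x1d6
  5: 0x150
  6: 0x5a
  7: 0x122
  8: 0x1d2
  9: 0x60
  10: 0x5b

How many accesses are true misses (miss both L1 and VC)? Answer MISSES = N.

#0 0x58→b11/s3 MISS; vc=[]
#1 0x15d→b43/s3 MISS; vc=[11]
#2 0x59→b11/s3 VC-HIT; vc=[43]
#3 0x1d1→b58/s2 MISS; vc=[43]
#4 0x1d6→b58/s2 L1-HIT; vc=[43]
#5 0x150→b42/s2 MISS; vc=[43,58]
#6 0x5a→b11/s3 L1-HIT; vc=[43,58]
#7 0x122→b36/s4 MISS; vc=[43,58]
#8 0x1d2→b58/s2 VC-HIT; vc=[43,42]
#9 0x60→b12/s4 MISS; vc=[43,42,36]
#10 0x5b→b11/s3 L1-HIT; vc=[43,42,36]

MISSES = 6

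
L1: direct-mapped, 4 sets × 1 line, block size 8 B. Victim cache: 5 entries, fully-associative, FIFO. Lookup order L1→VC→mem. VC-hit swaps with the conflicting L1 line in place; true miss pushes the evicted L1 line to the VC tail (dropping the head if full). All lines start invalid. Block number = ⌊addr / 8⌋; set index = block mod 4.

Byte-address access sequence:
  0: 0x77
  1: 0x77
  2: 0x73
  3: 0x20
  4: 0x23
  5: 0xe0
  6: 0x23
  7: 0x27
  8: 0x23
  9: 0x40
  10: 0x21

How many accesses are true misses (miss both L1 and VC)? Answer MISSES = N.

MISSES = 4

#0 0x77→b14/s2 MISS; vc=[]
#1 0x77→b14/s2 L1-HIT; vc=[]
#2 0x73→b14/s2 L1-HIT; vc=[]
#3 0x20→b4/s0 MISS; vc=[]
#4 0x23→b4/s0 L1-HIT; vc=[]
#5 0xe0→b28/s0 MISS; vc=[4]
#6 0x23→b4/s0 VC-HIT; vc=[28]
#7 0x27→b4/s0 L1-HIT; vc=[28]
#8 0x23→b4/s0 L1-HIT; vc=[28]
#9 0x40→b8/s0 MISS; vc=[28,4]
#10 0x21→b4/s0 VC-HIT; vc=[28,8]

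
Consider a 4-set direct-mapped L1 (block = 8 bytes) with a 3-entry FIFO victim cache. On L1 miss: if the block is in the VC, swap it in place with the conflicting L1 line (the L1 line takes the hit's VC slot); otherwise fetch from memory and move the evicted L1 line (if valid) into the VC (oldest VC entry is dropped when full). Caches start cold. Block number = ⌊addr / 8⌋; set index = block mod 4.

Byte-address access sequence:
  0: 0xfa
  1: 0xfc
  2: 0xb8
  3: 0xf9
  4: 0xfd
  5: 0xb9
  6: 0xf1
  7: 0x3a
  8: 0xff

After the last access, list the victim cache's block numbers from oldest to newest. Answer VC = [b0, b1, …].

VC = [7, 23]

0: 0xfa (blk 31, set 3) → MISS  vc=[]
1: 0xfc (blk 31, set 3) → L1-HIT  vc=[]
2: 0xb8 (blk 23, set 3) → MISS  vc=[31]
3: 0xf9 (blk 31, set 3) → VC-HIT  vc=[23]
4: 0xfd (blk 31, set 3) → L1-HIT  vc=[23]
5: 0xb9 (blk 23, set 3) → VC-HIT  vc=[31]
6: 0xf1 (blk 30, set 2) → MISS  vc=[31]
7: 0x3a (blk 7, set 3) → MISS  vc=[31, 23]
8: 0xff (blk 31, set 3) → VC-HIT  vc=[7, 23]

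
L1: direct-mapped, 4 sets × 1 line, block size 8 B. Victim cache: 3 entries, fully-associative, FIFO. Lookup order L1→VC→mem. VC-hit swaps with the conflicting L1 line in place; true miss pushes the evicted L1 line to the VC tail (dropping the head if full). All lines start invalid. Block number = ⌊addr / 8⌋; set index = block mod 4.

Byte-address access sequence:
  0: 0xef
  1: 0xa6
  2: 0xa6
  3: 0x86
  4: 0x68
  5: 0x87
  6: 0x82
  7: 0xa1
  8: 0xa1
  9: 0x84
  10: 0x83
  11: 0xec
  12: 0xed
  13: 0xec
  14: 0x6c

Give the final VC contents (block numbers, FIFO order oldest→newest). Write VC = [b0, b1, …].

  [0] addr=0xef blk=29 s=1: MISS | VC []
  [1] addr=0xa6 blk=20 s=0: MISS | VC []
  [2] addr=0xa6 blk=20 s=0: L1-HIT | VC []
  [3] addr=0x86 blk=16 s=0: MISS | VC [20]
  [4] addr=0x68 blk=13 s=1: MISS | VC [20, 29]
  [5] addr=0x87 blk=16 s=0: L1-HIT | VC [20, 29]
  [6] addr=0x82 blk=16 s=0: L1-HIT | VC [20, 29]
  [7] addr=0xa1 blk=20 s=0: VC-HIT | VC [16, 29]
  [8] addr=0xa1 blk=20 s=0: L1-HIT | VC [16, 29]
  [9] addr=0x84 blk=16 s=0: VC-HIT | VC [20, 29]
  [10] addr=0x83 blk=16 s=0: L1-HIT | VC [20, 29]
  [11] addr=0xec blk=29 s=1: VC-HIT | VC [20, 13]
  [12] addr=0xed blk=29 s=1: L1-HIT | VC [20, 13]
  [13] addr=0xec blk=29 s=1: L1-HIT | VC [20, 13]
  [14] addr=0x6c blk=13 s=1: VC-HIT | VC [20, 29]

VC = [20, 29]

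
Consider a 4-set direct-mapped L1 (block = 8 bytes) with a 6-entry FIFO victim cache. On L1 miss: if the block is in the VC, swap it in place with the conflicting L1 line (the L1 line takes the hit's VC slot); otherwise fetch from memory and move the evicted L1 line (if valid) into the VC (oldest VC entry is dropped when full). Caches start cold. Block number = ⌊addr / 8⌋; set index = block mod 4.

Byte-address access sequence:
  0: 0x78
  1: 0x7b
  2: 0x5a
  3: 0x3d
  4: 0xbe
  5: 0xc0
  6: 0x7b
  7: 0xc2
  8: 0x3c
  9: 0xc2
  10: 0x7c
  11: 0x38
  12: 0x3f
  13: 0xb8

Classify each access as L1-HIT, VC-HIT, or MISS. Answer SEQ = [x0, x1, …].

SEQ = [MISS, L1-HIT, MISS, MISS, MISS, MISS, VC-HIT, L1-HIT, VC-HIT, L1-HIT, VC-HIT, VC-HIT, L1-HIT, VC-HIT]

0: 0x78 (blk 15, set 3) → MISS  vc=[]
1: 0x7b (blk 15, set 3) → L1-HIT  vc=[]
2: 0x5a (blk 11, set 3) → MISS  vc=[15]
3: 0x3d (blk 7, set 3) → MISS  vc=[15, 11]
4: 0xbe (blk 23, set 3) → MISS  vc=[15, 11, 7]
5: 0xc0 (blk 24, set 0) → MISS  vc=[15, 11, 7]
6: 0x7b (blk 15, set 3) → VC-HIT  vc=[23, 11, 7]
7: 0xc2 (blk 24, set 0) → L1-HIT  vc=[23, 11, 7]
8: 0x3c (blk 7, set 3) → VC-HIT  vc=[23, 11, 15]
9: 0xc2 (blk 24, set 0) → L1-HIT  vc=[23, 11, 15]
10: 0x7c (blk 15, set 3) → VC-HIT  vc=[23, 11, 7]
11: 0x38 (blk 7, set 3) → VC-HIT  vc=[23, 11, 15]
12: 0x3f (blk 7, set 3) → L1-HIT  vc=[23, 11, 15]
13: 0xb8 (blk 23, set 3) → VC-HIT  vc=[7, 11, 15]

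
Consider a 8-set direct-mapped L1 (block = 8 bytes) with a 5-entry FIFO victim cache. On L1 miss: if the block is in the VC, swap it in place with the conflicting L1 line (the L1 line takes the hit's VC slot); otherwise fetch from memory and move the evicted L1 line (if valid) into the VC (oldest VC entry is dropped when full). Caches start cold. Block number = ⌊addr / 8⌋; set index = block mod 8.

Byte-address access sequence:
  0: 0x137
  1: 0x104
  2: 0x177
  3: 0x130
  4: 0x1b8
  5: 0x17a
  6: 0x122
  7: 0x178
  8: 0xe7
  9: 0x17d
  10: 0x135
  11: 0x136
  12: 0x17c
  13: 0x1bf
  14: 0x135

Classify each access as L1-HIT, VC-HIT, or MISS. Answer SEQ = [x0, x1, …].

  [0] addr=0x137 blk=38 s=6: MISS | VC []
  [1] addr=0x104 blk=32 s=0: MISS | VC []
  [2] addr=0x177 blk=46 s=6: MISS | VC [38]
  [3] addr=0x130 blk=38 s=6: VC-HIT | VC [46]
  [4] addr=0x1b8 blk=55 s=7: MISS | VC [46]
  [5] addr=0x17a blk=47 s=7: MISS | VC [46, 55]
  [6] addr=0x122 blk=36 s=4: MISS | VC [46, 55]
  [7] addr=0x178 blk=47 s=7: L1-HIT | VC [46, 55]
  [8] addr=0xe7 blk=28 s=4: MISS | VC [46, 55, 36]
  [9] addr=0x17d blk=47 s=7: L1-HIT | VC [46, 55, 36]
  [10] addr=0x135 blk=38 s=6: L1-HIT | VC [46, 55, 36]
  [11] addr=0x136 blk=38 s=6: L1-HIT | VC [46, 55, 36]
  [12] addr=0x17c blk=47 s=7: L1-HIT | VC [46, 55, 36]
  [13] addr=0x1bf blk=55 s=7: VC-HIT | VC [46, 47, 36]
  [14] addr=0x135 blk=38 s=6: L1-HIT | VC [46, 47, 36]

SEQ = [MISS, MISS, MISS, VC-HIT, MISS, MISS, MISS, L1-HIT, MISS, L1-HIT, L1-HIT, L1-HIT, L1-HIT, VC-HIT, L1-HIT]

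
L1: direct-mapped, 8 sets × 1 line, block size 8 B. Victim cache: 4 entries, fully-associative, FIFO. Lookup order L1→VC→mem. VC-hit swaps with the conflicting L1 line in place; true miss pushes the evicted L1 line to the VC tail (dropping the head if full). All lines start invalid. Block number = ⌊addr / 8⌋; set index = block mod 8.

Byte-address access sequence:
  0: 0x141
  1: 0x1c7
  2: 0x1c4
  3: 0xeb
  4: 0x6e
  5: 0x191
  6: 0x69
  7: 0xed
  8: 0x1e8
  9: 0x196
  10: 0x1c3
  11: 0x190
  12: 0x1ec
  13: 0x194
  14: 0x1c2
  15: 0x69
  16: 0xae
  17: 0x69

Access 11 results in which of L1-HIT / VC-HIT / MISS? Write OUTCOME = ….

#0 0x141→b40/s0 MISS; vc=[]
#1 0x1c7→b56/s0 MISS; vc=[40]
#2 0x1c4→b56/s0 L1-HIT; vc=[40]
#3 0xeb→b29/s5 MISS; vc=[40]
#4 0x6e→b13/s5 MISS; vc=[40,29]
#5 0x191→b50/s2 MISS; vc=[40,29]
#6 0x69→b13/s5 L1-HIT; vc=[40,29]
#7 0xed→b29/s5 VC-HIT; vc=[40,13]
#8 0x1e8→b61/s5 MISS; vc=[40,13,29]
#9 0x196→b50/s2 L1-HIT; vc=[40,13,29]
#10 0x1c3→b56/s0 L1-HIT; vc=[40,13,29]
#11 0x190→b50/s2 L1-HIT; vc=[40,13,29]
#12 0x1ec→b61/s5 L1-HIT; vc=[40,13,29]
#13 0x194→b50/s2 L1-HIT; vc=[40,13,29]
#14 0x1c2→b56/s0 L1-HIT; vc=[40,13,29]
#15 0x69→b13/s5 VC-HIT; vc=[40,61,29]
#16 0xae→b21/s5 MISS; vc=[40,61,29,13]
#17 0x69→b13/s5 VC-HIT; vc=[40,61,29,21]

OUTCOME = L1-HIT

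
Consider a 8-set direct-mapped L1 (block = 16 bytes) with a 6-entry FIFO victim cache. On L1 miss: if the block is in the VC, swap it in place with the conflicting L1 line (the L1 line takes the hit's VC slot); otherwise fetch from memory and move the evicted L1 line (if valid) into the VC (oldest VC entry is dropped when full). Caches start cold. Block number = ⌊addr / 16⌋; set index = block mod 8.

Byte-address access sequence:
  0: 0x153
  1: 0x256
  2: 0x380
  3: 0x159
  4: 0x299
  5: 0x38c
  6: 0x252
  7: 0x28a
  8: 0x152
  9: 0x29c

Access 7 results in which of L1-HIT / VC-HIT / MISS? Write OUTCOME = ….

  [0] addr=0x153 blk=21 s=5: MISS | VC []
  [1] addr=0x256 blk=37 s=5: MISS | VC [21]
  [2] addr=0x380 blk=56 s=0: MISS | VC [21]
  [3] addr=0x159 blk=21 s=5: VC-HIT | VC [37]
  [4] addr=0x299 blk=41 s=1: MISS | VC [37]
  [5] addr=0x38c blk=56 s=0: L1-HIT | VC [37]
  [6] addr=0x252 blk=37 s=5: VC-HIT | VC [21]
  [7] addr=0x28a blk=40 s=0: MISS | VC [21, 56]
  [8] addr=0x152 blk=21 s=5: VC-HIT | VC [37, 56]
  [9] addr=0x29c blk=41 s=1: L1-HIT | VC [37, 56]

OUTCOME = MISS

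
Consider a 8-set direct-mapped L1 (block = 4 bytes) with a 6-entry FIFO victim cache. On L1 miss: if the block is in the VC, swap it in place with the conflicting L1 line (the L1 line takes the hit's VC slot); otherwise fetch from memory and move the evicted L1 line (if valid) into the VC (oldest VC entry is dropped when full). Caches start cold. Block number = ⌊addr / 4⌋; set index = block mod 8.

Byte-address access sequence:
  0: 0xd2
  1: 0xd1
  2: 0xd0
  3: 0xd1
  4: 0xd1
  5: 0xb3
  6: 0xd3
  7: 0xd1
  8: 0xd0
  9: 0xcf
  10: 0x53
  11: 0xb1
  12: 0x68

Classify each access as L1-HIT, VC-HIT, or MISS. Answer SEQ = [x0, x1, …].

SEQ = [MISS, L1-HIT, L1-HIT, L1-HIT, L1-HIT, MISS, VC-HIT, L1-HIT, L1-HIT, MISS, MISS, VC-HIT, MISS]

0: 0xd2 (blk 52, set 4) → MISS  vc=[]
1: 0xd1 (blk 52, set 4) → L1-HIT  vc=[]
2: 0xd0 (blk 52, set 4) → L1-HIT  vc=[]
3: 0xd1 (blk 52, set 4) → L1-HIT  vc=[]
4: 0xd1 (blk 52, set 4) → L1-HIT  vc=[]
5: 0xb3 (blk 44, set 4) → MISS  vc=[52]
6: 0xd3 (blk 52, set 4) → VC-HIT  vc=[44]
7: 0xd1 (blk 52, set 4) → L1-HIT  vc=[44]
8: 0xd0 (blk 52, set 4) → L1-HIT  vc=[44]
9: 0xcf (blk 51, set 3) → MISS  vc=[44]
10: 0x53 (blk 20, set 4) → MISS  vc=[44, 52]
11: 0xb1 (blk 44, set 4) → VC-HIT  vc=[20, 52]
12: 0x68 (blk 26, set 2) → MISS  vc=[20, 52]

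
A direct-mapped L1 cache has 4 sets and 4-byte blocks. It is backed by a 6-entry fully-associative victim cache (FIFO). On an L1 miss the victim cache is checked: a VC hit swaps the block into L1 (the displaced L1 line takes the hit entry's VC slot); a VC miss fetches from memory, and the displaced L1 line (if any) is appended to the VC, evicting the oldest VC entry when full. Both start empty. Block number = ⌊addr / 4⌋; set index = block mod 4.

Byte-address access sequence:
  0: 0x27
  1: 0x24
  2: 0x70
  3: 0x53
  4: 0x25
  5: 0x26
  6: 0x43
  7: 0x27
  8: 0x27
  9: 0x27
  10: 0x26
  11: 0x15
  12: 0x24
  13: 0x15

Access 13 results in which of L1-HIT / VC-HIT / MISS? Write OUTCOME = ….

OUTCOME = VC-HIT

#0 0x27→b9/s1 MISS; vc=[]
#1 0x24→b9/s1 L1-HIT; vc=[]
#2 0x70→b28/s0 MISS; vc=[]
#3 0x53→b20/s0 MISS; vc=[28]
#4 0x25→b9/s1 L1-HIT; vc=[28]
#5 0x26→b9/s1 L1-HIT; vc=[28]
#6 0x43→b16/s0 MISS; vc=[28,20]
#7 0x27→b9/s1 L1-HIT; vc=[28,20]
#8 0x27→b9/s1 L1-HIT; vc=[28,20]
#9 0x27→b9/s1 L1-HIT; vc=[28,20]
#10 0x26→b9/s1 L1-HIT; vc=[28,20]
#11 0x15→b5/s1 MISS; vc=[28,20,9]
#12 0x24→b9/s1 VC-HIT; vc=[28,20,5]
#13 0x15→b5/s1 VC-HIT; vc=[28,20,9]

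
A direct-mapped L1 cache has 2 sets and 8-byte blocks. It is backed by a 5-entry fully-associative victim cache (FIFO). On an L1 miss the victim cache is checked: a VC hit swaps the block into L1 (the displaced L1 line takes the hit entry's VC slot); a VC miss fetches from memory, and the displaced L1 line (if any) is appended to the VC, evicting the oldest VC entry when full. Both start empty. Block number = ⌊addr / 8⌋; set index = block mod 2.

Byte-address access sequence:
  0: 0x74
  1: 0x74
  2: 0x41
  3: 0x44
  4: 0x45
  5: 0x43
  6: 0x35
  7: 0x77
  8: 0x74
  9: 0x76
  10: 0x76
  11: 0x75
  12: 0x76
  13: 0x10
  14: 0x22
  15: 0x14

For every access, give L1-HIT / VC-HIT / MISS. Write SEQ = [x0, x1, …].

#0 0x74→b14/s0 MISS; vc=[]
#1 0x74→b14/s0 L1-HIT; vc=[]
#2 0x41→b8/s0 MISS; vc=[14]
#3 0x44→b8/s0 L1-HIT; vc=[14]
#4 0x45→b8/s0 L1-HIT; vc=[14]
#5 0x43→b8/s0 L1-HIT; vc=[14]
#6 0x35→b6/s0 MISS; vc=[14,8]
#7 0x77→b14/s0 VC-HIT; vc=[6,8]
#8 0x74→b14/s0 L1-HIT; vc=[6,8]
#9 0x76→b14/s0 L1-HIT; vc=[6,8]
#10 0x76→b14/s0 L1-HIT; vc=[6,8]
#11 0x75→b14/s0 L1-HIT; vc=[6,8]
#12 0x76→b14/s0 L1-HIT; vc=[6,8]
#13 0x10→b2/s0 MISS; vc=[6,8,14]
#14 0x22→b4/s0 MISS; vc=[6,8,14,2]
#15 0x14→b2/s0 VC-HIT; vc=[6,8,14,4]

SEQ = [MISS, L1-HIT, MISS, L1-HIT, L1-HIT, L1-HIT, MISS, VC-HIT, L1-HIT, L1-HIT, L1-HIT, L1-HIT, L1-HIT, MISS, MISS, VC-HIT]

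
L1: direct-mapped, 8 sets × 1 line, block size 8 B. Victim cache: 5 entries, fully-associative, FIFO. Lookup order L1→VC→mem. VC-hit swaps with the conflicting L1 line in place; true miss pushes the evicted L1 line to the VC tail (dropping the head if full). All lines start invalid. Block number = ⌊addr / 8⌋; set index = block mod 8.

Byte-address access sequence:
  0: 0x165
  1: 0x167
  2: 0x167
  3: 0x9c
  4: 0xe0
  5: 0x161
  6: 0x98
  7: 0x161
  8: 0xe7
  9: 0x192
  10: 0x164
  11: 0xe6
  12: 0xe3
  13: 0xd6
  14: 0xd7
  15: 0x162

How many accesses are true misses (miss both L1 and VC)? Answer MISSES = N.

  [0] addr=0x165 blk=44 s=4: MISS | VC []
  [1] addr=0x167 blk=44 s=4: L1-HIT | VC []
  [2] addr=0x167 blk=44 s=4: L1-HIT | VC []
  [3] addr=0x9c blk=19 s=3: MISS | VC []
  [4] addr=0xe0 blk=28 s=4: MISS | VC [44]
  [5] addr=0x161 blk=44 s=4: VC-HIT | VC [28]
  [6] addr=0x98 blk=19 s=3: L1-HIT | VC [28]
  [7] addr=0x161 blk=44 s=4: L1-HIT | VC [28]
  [8] addr=0xe7 blk=28 s=4: VC-HIT | VC [44]
  [9] addr=0x192 blk=50 s=2: MISS | VC [44]
  [10] addr=0x164 blk=44 s=4: VC-HIT | VC [28]
  [11] addr=0xe6 blk=28 s=4: VC-HIT | VC [44]
  [12] addr=0xe3 blk=28 s=4: L1-HIT | VC [44]
  [13] addr=0xd6 blk=26 s=2: MISS | VC [44, 50]
  [14] addr=0xd7 blk=26 s=2: L1-HIT | VC [44, 50]
  [15] addr=0x162 blk=44 s=4: VC-HIT | VC [28, 50]

MISSES = 5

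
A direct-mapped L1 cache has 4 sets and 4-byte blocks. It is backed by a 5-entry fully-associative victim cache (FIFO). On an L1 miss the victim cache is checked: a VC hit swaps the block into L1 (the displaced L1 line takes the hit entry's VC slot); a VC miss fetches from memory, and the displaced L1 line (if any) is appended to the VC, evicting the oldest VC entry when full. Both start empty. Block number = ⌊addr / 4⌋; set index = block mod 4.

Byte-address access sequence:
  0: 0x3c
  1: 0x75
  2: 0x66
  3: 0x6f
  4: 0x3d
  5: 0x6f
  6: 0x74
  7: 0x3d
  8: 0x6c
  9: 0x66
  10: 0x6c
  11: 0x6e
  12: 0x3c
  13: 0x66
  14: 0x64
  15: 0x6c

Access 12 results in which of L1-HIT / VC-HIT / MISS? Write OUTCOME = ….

  [0] addr=0x3c blk=15 s=3: MISS | VC []
  [1] addr=0x75 blk=29 s=1: MISS | VC []
  [2] addr=0x66 blk=25 s=1: MISS | VC [29]
  [3] addr=0x6f blk=27 s=3: MISS | VC [29, 15]
  [4] addr=0x3d blk=15 s=3: VC-HIT | VC [29, 27]
  [5] addr=0x6f blk=27 s=3: VC-HIT | VC [29, 15]
  [6] addr=0x74 blk=29 s=1: VC-HIT | VC [25, 15]
  [7] addr=0x3d blk=15 s=3: VC-HIT | VC [25, 27]
  [8] addr=0x6c blk=27 s=3: VC-HIT | VC [25, 15]
  [9] addr=0x66 blk=25 s=1: VC-HIT | VC [29, 15]
  [10] addr=0x6c blk=27 s=3: L1-HIT | VC [29, 15]
  [11] addr=0x6e blk=27 s=3: L1-HIT | VC [29, 15]
  [12] addr=0x3c blk=15 s=3: VC-HIT | VC [29, 27]
  [13] addr=0x66 blk=25 s=1: L1-HIT | VC [29, 27]
  [14] addr=0x64 blk=25 s=1: L1-HIT | VC [29, 27]
  [15] addr=0x6c blk=27 s=3: VC-HIT | VC [29, 15]

OUTCOME = VC-HIT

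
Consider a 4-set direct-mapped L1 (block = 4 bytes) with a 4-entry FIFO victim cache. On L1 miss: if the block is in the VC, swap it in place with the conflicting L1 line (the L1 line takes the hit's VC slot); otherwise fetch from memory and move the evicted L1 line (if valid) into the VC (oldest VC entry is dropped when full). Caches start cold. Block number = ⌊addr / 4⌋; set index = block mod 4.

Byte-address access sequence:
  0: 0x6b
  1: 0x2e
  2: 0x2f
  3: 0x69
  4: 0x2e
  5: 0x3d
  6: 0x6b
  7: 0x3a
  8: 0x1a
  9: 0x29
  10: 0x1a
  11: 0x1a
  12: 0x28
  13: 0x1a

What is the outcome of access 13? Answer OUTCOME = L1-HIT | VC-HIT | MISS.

#0 0x6b→b26/s2 MISS; vc=[]
#1 0x2e→b11/s3 MISS; vc=[]
#2 0x2f→b11/s3 L1-HIT; vc=[]
#3 0x69→b26/s2 L1-HIT; vc=[]
#4 0x2e→b11/s3 L1-HIT; vc=[]
#5 0x3d→b15/s3 MISS; vc=[11]
#6 0x6b→b26/s2 L1-HIT; vc=[11]
#7 0x3a→b14/s2 MISS; vc=[11,26]
#8 0x1a→b6/s2 MISS; vc=[11,26,14]
#9 0x29→b10/s2 MISS; vc=[11,26,14,6]
#10 0x1a→b6/s2 VC-HIT; vc=[11,26,14,10]
#11 0x1a→b6/s2 L1-HIT; vc=[11,26,14,10]
#12 0x28→b10/s2 VC-HIT; vc=[11,26,14,6]
#13 0x1a→b6/s2 VC-HIT; vc=[11,26,14,10]

OUTCOME = VC-HIT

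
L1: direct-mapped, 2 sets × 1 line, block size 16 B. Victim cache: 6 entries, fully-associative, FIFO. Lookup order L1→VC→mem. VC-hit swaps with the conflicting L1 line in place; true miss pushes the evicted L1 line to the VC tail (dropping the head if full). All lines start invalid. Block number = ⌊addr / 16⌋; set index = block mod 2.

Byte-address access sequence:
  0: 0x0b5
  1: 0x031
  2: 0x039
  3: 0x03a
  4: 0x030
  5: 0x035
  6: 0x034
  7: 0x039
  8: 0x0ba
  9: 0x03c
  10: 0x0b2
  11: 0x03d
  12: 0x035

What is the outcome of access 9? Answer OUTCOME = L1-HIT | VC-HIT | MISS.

OUTCOME = VC-HIT

#0 0xb5→b11/s1 MISS; vc=[]
#1 0x31→b3/s1 MISS; vc=[11]
#2 0x39→b3/s1 L1-HIT; vc=[11]
#3 0x3a→b3/s1 L1-HIT; vc=[11]
#4 0x30→b3/s1 L1-HIT; vc=[11]
#5 0x35→b3/s1 L1-HIT; vc=[11]
#6 0x34→b3/s1 L1-HIT; vc=[11]
#7 0x39→b3/s1 L1-HIT; vc=[11]
#8 0xba→b11/s1 VC-HIT; vc=[3]
#9 0x3c→b3/s1 VC-HIT; vc=[11]
#10 0xb2→b11/s1 VC-HIT; vc=[3]
#11 0x3d→b3/s1 VC-HIT; vc=[11]
#12 0x35→b3/s1 L1-HIT; vc=[11]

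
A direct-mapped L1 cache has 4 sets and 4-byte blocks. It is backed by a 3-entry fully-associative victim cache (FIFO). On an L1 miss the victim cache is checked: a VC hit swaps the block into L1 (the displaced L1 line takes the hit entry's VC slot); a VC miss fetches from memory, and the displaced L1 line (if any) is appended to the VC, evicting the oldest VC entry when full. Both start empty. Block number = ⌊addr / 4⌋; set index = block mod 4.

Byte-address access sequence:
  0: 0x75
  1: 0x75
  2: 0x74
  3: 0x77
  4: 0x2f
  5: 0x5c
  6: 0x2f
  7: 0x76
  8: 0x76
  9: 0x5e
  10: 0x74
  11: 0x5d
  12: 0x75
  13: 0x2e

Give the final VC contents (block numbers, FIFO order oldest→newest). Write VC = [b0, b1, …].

VC = [23]

#0 0x75→b29/s1 MISS; vc=[]
#1 0x75→b29/s1 L1-HIT; vc=[]
#2 0x74→b29/s1 L1-HIT; vc=[]
#3 0x77→b29/s1 L1-HIT; vc=[]
#4 0x2f→b11/s3 MISS; vc=[]
#5 0x5c→b23/s3 MISS; vc=[11]
#6 0x2f→b11/s3 VC-HIT; vc=[23]
#7 0x76→b29/s1 L1-HIT; vc=[23]
#8 0x76→b29/s1 L1-HIT; vc=[23]
#9 0x5e→b23/s3 VC-HIT; vc=[11]
#10 0x74→b29/s1 L1-HIT; vc=[11]
#11 0x5d→b23/s3 L1-HIT; vc=[11]
#12 0x75→b29/s1 L1-HIT; vc=[11]
#13 0x2e→b11/s3 VC-HIT; vc=[23]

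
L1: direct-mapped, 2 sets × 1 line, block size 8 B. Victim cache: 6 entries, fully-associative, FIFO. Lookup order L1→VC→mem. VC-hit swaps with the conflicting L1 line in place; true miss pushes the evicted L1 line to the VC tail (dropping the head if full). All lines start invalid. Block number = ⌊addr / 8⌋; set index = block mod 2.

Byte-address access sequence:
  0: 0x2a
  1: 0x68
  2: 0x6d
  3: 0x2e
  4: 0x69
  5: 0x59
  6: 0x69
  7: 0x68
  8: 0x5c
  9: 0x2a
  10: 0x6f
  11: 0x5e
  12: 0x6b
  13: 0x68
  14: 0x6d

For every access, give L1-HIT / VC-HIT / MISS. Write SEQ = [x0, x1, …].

SEQ = [MISS, MISS, L1-HIT, VC-HIT, VC-HIT, MISS, VC-HIT, L1-HIT, VC-HIT, VC-HIT, VC-HIT, VC-HIT, VC-HIT, L1-HIT, L1-HIT]

0: 0x2a (blk 5, set 1) → MISS  vc=[]
1: 0x68 (blk 13, set 1) → MISS  vc=[5]
2: 0x6d (blk 13, set 1) → L1-HIT  vc=[5]
3: 0x2e (blk 5, set 1) → VC-HIT  vc=[13]
4: 0x69 (blk 13, set 1) → VC-HIT  vc=[5]
5: 0x59 (blk 11, set 1) → MISS  vc=[5, 13]
6: 0x69 (blk 13, set 1) → VC-HIT  vc=[5, 11]
7: 0x68 (blk 13, set 1) → L1-HIT  vc=[5, 11]
8: 0x5c (blk 11, set 1) → VC-HIT  vc=[5, 13]
9: 0x2a (blk 5, set 1) → VC-HIT  vc=[11, 13]
10: 0x6f (blk 13, set 1) → VC-HIT  vc=[11, 5]
11: 0x5e (blk 11, set 1) → VC-HIT  vc=[13, 5]
12: 0x6b (blk 13, set 1) → VC-HIT  vc=[11, 5]
13: 0x68 (blk 13, set 1) → L1-HIT  vc=[11, 5]
14: 0x6d (blk 13, set 1) → L1-HIT  vc=[11, 5]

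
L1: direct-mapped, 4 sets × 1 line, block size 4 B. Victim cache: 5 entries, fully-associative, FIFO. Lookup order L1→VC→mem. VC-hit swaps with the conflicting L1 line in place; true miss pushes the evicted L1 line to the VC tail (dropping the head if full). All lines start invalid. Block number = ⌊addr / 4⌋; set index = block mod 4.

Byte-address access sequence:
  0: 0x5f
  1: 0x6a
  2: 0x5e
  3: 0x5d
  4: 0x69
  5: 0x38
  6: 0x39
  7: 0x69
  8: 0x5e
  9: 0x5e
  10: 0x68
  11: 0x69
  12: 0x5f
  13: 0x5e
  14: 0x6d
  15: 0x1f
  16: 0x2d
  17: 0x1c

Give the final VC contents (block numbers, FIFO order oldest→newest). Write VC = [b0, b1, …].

VC = [14, 23, 27, 11]

0: 0x5f (blk 23, set 3) → MISS  vc=[]
1: 0x6a (blk 26, set 2) → MISS  vc=[]
2: 0x5e (blk 23, set 3) → L1-HIT  vc=[]
3: 0x5d (blk 23, set 3) → L1-HIT  vc=[]
4: 0x69 (blk 26, set 2) → L1-HIT  vc=[]
5: 0x38 (blk 14, set 2) → MISS  vc=[26]
6: 0x39 (blk 14, set 2) → L1-HIT  vc=[26]
7: 0x69 (blk 26, set 2) → VC-HIT  vc=[14]
8: 0x5e (blk 23, set 3) → L1-HIT  vc=[14]
9: 0x5e (blk 23, set 3) → L1-HIT  vc=[14]
10: 0x68 (blk 26, set 2) → L1-HIT  vc=[14]
11: 0x69 (blk 26, set 2) → L1-HIT  vc=[14]
12: 0x5f (blk 23, set 3) → L1-HIT  vc=[14]
13: 0x5e (blk 23, set 3) → L1-HIT  vc=[14]
14: 0x6d (blk 27, set 3) → MISS  vc=[14, 23]
15: 0x1f (blk 7, set 3) → MISS  vc=[14, 23, 27]
16: 0x2d (blk 11, set 3) → MISS  vc=[14, 23, 27, 7]
17: 0x1c (blk 7, set 3) → VC-HIT  vc=[14, 23, 27, 11]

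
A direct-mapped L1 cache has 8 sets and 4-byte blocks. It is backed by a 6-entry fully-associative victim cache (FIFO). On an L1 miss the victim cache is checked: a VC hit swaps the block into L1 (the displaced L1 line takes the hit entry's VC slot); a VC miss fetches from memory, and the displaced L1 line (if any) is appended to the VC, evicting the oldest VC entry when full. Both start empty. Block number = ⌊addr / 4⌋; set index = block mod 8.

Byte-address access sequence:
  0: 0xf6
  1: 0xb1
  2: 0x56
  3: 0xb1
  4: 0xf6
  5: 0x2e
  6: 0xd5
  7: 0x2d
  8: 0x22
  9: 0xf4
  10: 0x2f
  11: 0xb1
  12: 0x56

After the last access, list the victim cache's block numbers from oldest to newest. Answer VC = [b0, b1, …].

  [0] addr=0xf6 blk=61 s=5: MISS | VC []
  [1] addr=0xb1 blk=44 s=4: MISS | VC []
  [2] addr=0x56 blk=21 s=5: MISS | VC [61]
  [3] addr=0xb1 blk=44 s=4: L1-HIT | VC [61]
  [4] addr=0xf6 blk=61 s=5: VC-HIT | VC [21]
  [5] addr=0x2e blk=11 s=3: MISS | VC [21]
  [6] addr=0xd5 blk=53 s=5: MISS | VC [21, 61]
  [7] addr=0x2d blk=11 s=3: L1-HIT | VC [21, 61]
  [8] addr=0x22 blk=8 s=0: MISS | VC [21, 61]
  [9] addr=0xf4 blk=61 s=5: VC-HIT | VC [21, 53]
  [10] addr=0x2f blk=11 s=3: L1-HIT | VC [21, 53]
  [11] addr=0xb1 blk=44 s=4: L1-HIT | VC [21, 53]
  [12] addr=0x56 blk=21 s=5: VC-HIT | VC [61, 53]

VC = [61, 53]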